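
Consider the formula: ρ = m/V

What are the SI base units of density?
Units of each symbol in ρ = m/V:
  m (mass): kg
  V (volume): m³  → in the denominator, contributes 1/m³

Multiplying the contributions: [kg] · [1/m³]
Adding exponents of each base unit: kg: 1, m: -3
SI base units of density: kg/m³

Answer: kg/m³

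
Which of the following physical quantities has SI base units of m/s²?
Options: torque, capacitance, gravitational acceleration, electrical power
Checking the SI base units of each option:
  torque (τ = Fr): kg·m²/s²  ✗
  capacitance (C = Q/V): s⁴·A²/(kg·m²)  ✗
  gravitational acceleration (g = GM/r²): m/s²  ✓ matches
  electrical power (P = IV): kg·m²/s³  ✗

Only gravitational acceleration has units m/s².

Answer: gravitational acceleration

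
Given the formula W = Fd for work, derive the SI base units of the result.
Units of each symbol in W = Fd:
  F (force): kg·m/s²
  d (displacement): m

Multiplying the contributions: [kg·m/s²] · [m]
Adding exponents of each base unit: kg: 1, m: 2, s: -2
SI base units of work: kg·m²/s²

Answer: kg·m²/s²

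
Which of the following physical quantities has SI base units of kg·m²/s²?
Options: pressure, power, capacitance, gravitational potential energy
Checking the SI base units of each option:
  pressure (P = F/A): kg/(m·s²)  ✗
  power (P = W/t): kg·m²/s³  ✗
  capacitance (C = Q/V): s⁴·A²/(kg·m²)  ✗
  gravitational potential energy (U = -GMm/r): kg·m²/s²  ✓ matches

Only gravitational potential energy has units kg·m²/s².

Answer: gravitational potential energy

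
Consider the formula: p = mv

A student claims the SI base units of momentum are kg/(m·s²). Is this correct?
Units of each symbol in p = mv:
  m (mass): kg
  v (velocity): m/s

Multiplying the contributions: [kg] · [m/s]
Adding exponents of each base unit: kg: 1, m: 1, s: -1
SI base units of momentum: kg·m/s

The claimed units kg/(m·s²) (exponents kg: 1, m: -1, s: -2) do not match the derived units kg·m/s (exponents kg: 1, m: 1, s: -1), so the claim is incorrect.

Answer: No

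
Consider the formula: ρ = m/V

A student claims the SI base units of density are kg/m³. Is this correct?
Units of each symbol in ρ = m/V:
  m (mass): kg
  V (volume): m³  → in the denominator, contributes 1/m³

Multiplying the contributions: [kg] · [1/m³]
Adding exponents of each base unit: kg: 1, m: -3
SI base units of density: kg/m³

The claimed units kg/m³ match the derived units, so the claim is correct.

Answer: Yes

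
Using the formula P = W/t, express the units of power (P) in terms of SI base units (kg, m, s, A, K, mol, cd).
Units of each symbol in P = W/t:
  W (work): kg·m²/s²
  t (time): s  → in the denominator, contributes 1/s

Multiplying the contributions: [kg·m²/s²] · [1/s]
Adding exponents of each base unit: kg: 1, m: 2, s: -3
SI base units of power: kg·m²/s³

Answer: kg·m²/s³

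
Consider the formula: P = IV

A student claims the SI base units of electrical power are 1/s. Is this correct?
Units of each symbol in P = IV:
  I (current): A
  V (voltage, in volts): kg·m²/(s³·A)

Multiplying the contributions: [A] · [kg·m²/(s³·A)]
Adding exponents of each base unit: kg: 1, m: 2, s: -3
SI base units of electrical power: kg·m²/s³

The claimed units 1/s (exponents s: -1) do not match the derived units kg·m²/s³ (exponents kg: 1, m: 2, s: -3), so the claim is incorrect.

Answer: No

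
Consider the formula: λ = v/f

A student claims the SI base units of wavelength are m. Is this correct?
Units of each symbol in λ = v/f:
  v (wave speed): m/s
  f (frequency): 1/s  → in the denominator, contributes s

Multiplying the contributions: [m/s] · [s]
Adding exponents of each base unit: m: 1
SI base units of wavelength: m

The claimed units m match the derived units, so the claim is correct.

Answer: Yes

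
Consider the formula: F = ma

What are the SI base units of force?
Units of each symbol in F = ma:
  m (mass): kg
  a (acceleration): m/s²

Multiplying the contributions: [kg] · [m/s²]
Adding exponents of each base unit: kg: 1, m: 1, s: -2
SI base units of force: kg·m/s²

Answer: kg·m/s²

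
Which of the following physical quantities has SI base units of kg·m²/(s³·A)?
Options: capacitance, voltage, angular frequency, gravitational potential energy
Checking the SI base units of each option:
  capacitance (C = Q/V): s⁴·A²/(kg·m²)  ✗
  voltage (V = IR): kg·m²/(s³·A)  ✓ matches
  angular frequency (ω = 2πf): 1/s  ✗
  gravitational potential energy (U = -GMm/r): kg·m²/s²  ✗

Only voltage has units kg·m²/(s³·A).

Answer: voltage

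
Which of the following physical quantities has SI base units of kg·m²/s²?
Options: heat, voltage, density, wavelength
Checking the SI base units of each option:
  heat (Q = mcΔT): kg·m²/s²  ✓ matches
  voltage (V = IR): kg·m²/(s³·A)  ✗
  density (ρ = m/V): kg/m³  ✗
  wavelength (λ = v/f): m  ✗

Only heat has units kg·m²/s².

Answer: heat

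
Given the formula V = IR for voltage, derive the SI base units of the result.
Units of each symbol in V = IR:
  I (current): A
  R (resistance, in ohms): kg·m²/(s³·A²)

Multiplying the contributions: [A] · [kg·m²/(s³·A²)]
Adding exponents of each base unit: kg: 1, m: 2, s: -3, A: -1
SI base units of voltage: kg·m²/(s³·A)

Answer: kg·m²/(s³·A)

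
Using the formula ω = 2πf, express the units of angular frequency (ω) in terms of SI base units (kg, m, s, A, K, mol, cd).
Units of each symbol in ω = 2πf:
  f (frequency): 1/s
  The factor 2π is dimensionless.

Multiplying the contributions: [1/s]
Adding exponents of each base unit: s: -1
SI base units of angular frequency: 1/s

Answer: 1/s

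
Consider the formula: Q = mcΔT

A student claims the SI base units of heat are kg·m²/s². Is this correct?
Units of each symbol in Q = mcΔT:
  m (mass): kg
  c (specific heat capacity, in J/(kg·K)): m²/(s²·K)
  ΔT (temperature change): K

Multiplying the contributions: [kg] · [m²/(s²·K)] · [K]
Adding exponents of each base unit: kg: 1, m: 2, s: -2
SI base units of heat: kg·m²/s²

The claimed units kg·m²/s² match the derived units, so the claim is correct.

Answer: Yes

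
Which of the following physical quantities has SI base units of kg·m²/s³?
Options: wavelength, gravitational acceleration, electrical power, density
Checking the SI base units of each option:
  wavelength (λ = v/f): m  ✗
  gravitational acceleration (g = GM/r²): m/s²  ✗
  electrical power (P = IV): kg·m²/s³  ✓ matches
  density (ρ = m/V): kg/m³  ✗

Only electrical power has units kg·m²/s³.

Answer: electrical power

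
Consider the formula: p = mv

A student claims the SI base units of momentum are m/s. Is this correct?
Units of each symbol in p = mv:
  m (mass): kg
  v (velocity): m/s

Multiplying the contributions: [kg] · [m/s]
Adding exponents of each base unit: kg: 1, m: 1, s: -1
SI base units of momentum: kg·m/s

The claimed units m/s (exponents m: 1, s: -1) do not match the derived units kg·m/s (exponents kg: 1, m: 1, s: -1), so the claim is incorrect.

Answer: No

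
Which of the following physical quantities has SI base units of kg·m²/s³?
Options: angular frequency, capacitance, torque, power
Checking the SI base units of each option:
  angular frequency (ω = 2πf): 1/s  ✗
  capacitance (C = Q/V): s⁴·A²/(kg·m²)  ✗
  torque (τ = Fr): kg·m²/s²  ✗
  power (P = W/t): kg·m²/s³  ✓ matches

Only power has units kg·m²/s³.

Answer: power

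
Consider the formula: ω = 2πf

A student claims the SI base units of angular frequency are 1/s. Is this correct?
Units of each symbol in ω = 2πf:
  f (frequency): 1/s
  The factor 2π is dimensionless.

Multiplying the contributions: [1/s]
Adding exponents of each base unit: s: -1
SI base units of angular frequency: 1/s

The claimed units 1/s match the derived units, so the claim is correct.

Answer: Yes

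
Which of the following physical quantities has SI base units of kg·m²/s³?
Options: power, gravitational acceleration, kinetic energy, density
Checking the SI base units of each option:
  power (P = W/t): kg·m²/s³  ✓ matches
  gravitational acceleration (g = GM/r²): m/s²  ✗
  kinetic energy (E = ½mv²): kg·m²/s²  ✗
  density (ρ = m/V): kg/m³  ✗

Only power has units kg·m²/s³.

Answer: power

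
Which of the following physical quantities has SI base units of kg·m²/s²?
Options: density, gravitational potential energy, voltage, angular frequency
Checking the SI base units of each option:
  density (ρ = m/V): kg/m³  ✗
  gravitational potential energy (U = -GMm/r): kg·m²/s²  ✓ matches
  voltage (V = IR): kg·m²/(s³·A)  ✗
  angular frequency (ω = 2πf): 1/s  ✗

Only gravitational potential energy has units kg·m²/s².

Answer: gravitational potential energy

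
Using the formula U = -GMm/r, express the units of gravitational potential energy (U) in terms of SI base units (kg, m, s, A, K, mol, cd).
Units of each symbol in U = -GMm/r:
  G (gravitational constant): m³/(kg·s²)
  M (mass): kg
  m (mass): kg
  r (distance): m  → in the denominator, contributes 1/m
  The minus sign does not affect the units.

Multiplying the contributions: [m³/(kg·s²)] · [kg] · [kg] · [1/m]
Adding exponents of each base unit: kg: 1, m: 2, s: -2
SI base units of gravitational potential energy: kg·m²/s²

Answer: kg·m²/s²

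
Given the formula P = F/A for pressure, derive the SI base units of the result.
Units of each symbol in P = F/A:
  F (force): kg·m/s²
  A (area): m²  → in the denominator, contributes 1/m²

Multiplying the contributions: [kg·m/s²] · [1/m²]
Adding exponents of each base unit: kg: 1, m: -1, s: -2
SI base units of pressure: kg/(m·s²)

Answer: kg/(m·s²)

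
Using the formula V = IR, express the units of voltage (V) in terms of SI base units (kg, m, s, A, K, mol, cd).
Units of each symbol in V = IR:
  I (current): A
  R (resistance, in ohms): kg·m²/(s³·A²)

Multiplying the contributions: [A] · [kg·m²/(s³·A²)]
Adding exponents of each base unit: kg: 1, m: 2, s: -3, A: -1
SI base units of voltage: kg·m²/(s³·A)

Answer: kg·m²/(s³·A)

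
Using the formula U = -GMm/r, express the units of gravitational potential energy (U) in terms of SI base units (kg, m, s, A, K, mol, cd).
Units of each symbol in U = -GMm/r:
  G (gravitational constant): m³/(kg·s²)
  M (mass): kg
  m (mass): kg
  r (distance): m  → in the denominator, contributes 1/m
  The minus sign does not affect the units.

Multiplying the contributions: [m³/(kg·s²)] · [kg] · [kg] · [1/m]
Adding exponents of each base unit: kg: 1, m: 2, s: -2
SI base units of gravitational potential energy: kg·m²/s²

Answer: kg·m²/s²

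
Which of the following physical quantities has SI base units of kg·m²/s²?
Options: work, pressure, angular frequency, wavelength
Checking the SI base units of each option:
  work (W = Fd): kg·m²/s²  ✓ matches
  pressure (P = F/A): kg/(m·s²)  ✗
  angular frequency (ω = 2πf): 1/s  ✗
  wavelength (λ = v/f): m  ✗

Only work has units kg·m²/s².

Answer: work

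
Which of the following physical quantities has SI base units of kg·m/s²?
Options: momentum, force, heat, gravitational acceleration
Checking the SI base units of each option:
  momentum (p = mv): kg·m/s  ✗
  force (F = ma): kg·m/s²  ✓ matches
  heat (Q = mcΔT): kg·m²/s²  ✗
  gravitational acceleration (g = GM/r²): m/s²  ✗

Only force has units kg·m/s².

Answer: force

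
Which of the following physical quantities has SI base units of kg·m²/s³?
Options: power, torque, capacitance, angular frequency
Checking the SI base units of each option:
  power (P = W/t): kg·m²/s³  ✓ matches
  torque (τ = Fr): kg·m²/s²  ✗
  capacitance (C = Q/V): s⁴·A²/(kg·m²)  ✗
  angular frequency (ω = 2πf): 1/s  ✗

Only power has units kg·m²/s³.

Answer: power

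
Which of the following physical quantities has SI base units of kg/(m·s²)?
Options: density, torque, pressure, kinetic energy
Checking the SI base units of each option:
  density (ρ = m/V): kg/m³  ✗
  torque (τ = Fr): kg·m²/s²  ✗
  pressure (P = F/A): kg/(m·s²)  ✓ matches
  kinetic energy (E = ½mv²): kg·m²/s²  ✗

Only pressure has units kg/(m·s²).

Answer: pressure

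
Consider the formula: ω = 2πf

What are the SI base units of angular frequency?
Units of each symbol in ω = 2πf:
  f (frequency): 1/s
  The factor 2π is dimensionless.

Multiplying the contributions: [1/s]
Adding exponents of each base unit: s: -1
SI base units of angular frequency: 1/s

Answer: 1/s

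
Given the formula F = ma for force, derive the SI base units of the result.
Units of each symbol in F = ma:
  m (mass): kg
  a (acceleration): m/s²

Multiplying the contributions: [kg] · [m/s²]
Adding exponents of each base unit: kg: 1, m: 1, s: -2
SI base units of force: kg·m/s²

Answer: kg·m/s²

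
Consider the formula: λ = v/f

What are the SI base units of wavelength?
Units of each symbol in λ = v/f:
  v (wave speed): m/s
  f (frequency): 1/s  → in the denominator, contributes s

Multiplying the contributions: [m/s] · [s]
Adding exponents of each base unit: m: 1
SI base units of wavelength: m

Answer: m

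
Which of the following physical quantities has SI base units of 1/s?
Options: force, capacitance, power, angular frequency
Checking the SI base units of each option:
  force (F = ma): kg·m/s²  ✗
  capacitance (C = Q/V): s⁴·A²/(kg·m²)  ✗
  power (P = W/t): kg·m²/s³  ✗
  angular frequency (ω = 2πf): 1/s  ✓ matches

Only angular frequency has units 1/s.

Answer: angular frequency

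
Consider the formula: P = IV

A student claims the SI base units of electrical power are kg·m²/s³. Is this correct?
Units of each symbol in P = IV:
  I (current): A
  V (voltage, in volts): kg·m²/(s³·A)

Multiplying the contributions: [A] · [kg·m²/(s³·A)]
Adding exponents of each base unit: kg: 1, m: 2, s: -3
SI base units of electrical power: kg·m²/s³

The claimed units kg·m²/s³ match the derived units, so the claim is correct.

Answer: Yes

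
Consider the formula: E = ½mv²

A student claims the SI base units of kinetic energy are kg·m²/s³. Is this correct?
Units of each symbol in E = ½mv²:
  m (mass): kg
  v (speed): m/s  → to the power 2, contributes m²/s²
  The factor ½ is dimensionless.

Multiplying the contributions: [kg] · [m²/s²]
Adding exponents of each base unit: kg: 1, m: 2, s: -2
SI base units of kinetic energy: kg·m²/s²

The claimed units kg·m²/s³ (exponents kg: 1, m: 2, s: -3) do not match the derived units kg·m²/s² (exponents kg: 1, m: 2, s: -2), so the claim is incorrect.

Answer: No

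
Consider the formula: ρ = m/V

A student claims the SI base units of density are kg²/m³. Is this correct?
Units of each symbol in ρ = m/V:
  m (mass): kg
  V (volume): m³  → in the denominator, contributes 1/m³

Multiplying the contributions: [kg] · [1/m³]
Adding exponents of each base unit: kg: 1, m: -3
SI base units of density: kg/m³

The claimed units kg²/m³ (exponents kg: 2, m: -3) do not match the derived units kg/m³ (exponents kg: 1, m: -3), so the claim is incorrect.

Answer: No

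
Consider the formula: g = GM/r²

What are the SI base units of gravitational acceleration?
Units of each symbol in g = GM/r²:
  G (gravitational constant): m³/(kg·s²)
  M (mass): kg
  r (distance): m  → to the power 2 in the denominator, contributes 1/m²

Multiplying the contributions: [m³/(kg·s²)] · [kg] · [1/m²]
Adding exponents of each base unit: m: 1, s: -2
SI base units of gravitational acceleration: m/s²

Answer: m/s²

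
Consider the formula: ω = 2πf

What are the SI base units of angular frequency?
Units of each symbol in ω = 2πf:
  f (frequency): 1/s
  The factor 2π is dimensionless.

Multiplying the contributions: [1/s]
Adding exponents of each base unit: s: -1
SI base units of angular frequency: 1/s

Answer: 1/s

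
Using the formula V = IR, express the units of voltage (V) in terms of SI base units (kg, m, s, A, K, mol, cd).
Units of each symbol in V = IR:
  I (current): A
  R (resistance, in ohms): kg·m²/(s³·A²)

Multiplying the contributions: [A] · [kg·m²/(s³·A²)]
Adding exponents of each base unit: kg: 1, m: 2, s: -3, A: -1
SI base units of voltage: kg·m²/(s³·A)

Answer: kg·m²/(s³·A)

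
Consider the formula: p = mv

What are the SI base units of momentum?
Units of each symbol in p = mv:
  m (mass): kg
  v (velocity): m/s

Multiplying the contributions: [kg] · [m/s]
Adding exponents of each base unit: kg: 1, m: 1, s: -1
SI base units of momentum: kg·m/s

Answer: kg·m/s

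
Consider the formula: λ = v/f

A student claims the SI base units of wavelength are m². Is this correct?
Units of each symbol in λ = v/f:
  v (wave speed): m/s
  f (frequency): 1/s  → in the denominator, contributes s

Multiplying the contributions: [m/s] · [s]
Adding exponents of each base unit: m: 1
SI base units of wavelength: m

The claimed units m² (exponents m: 2) do not match the derived units m (exponents m: 1), so the claim is incorrect.

Answer: No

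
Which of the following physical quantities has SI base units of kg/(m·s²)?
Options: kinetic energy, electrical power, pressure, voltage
Checking the SI base units of each option:
  kinetic energy (E = ½mv²): kg·m²/s²  ✗
  electrical power (P = IV): kg·m²/s³  ✗
  pressure (P = F/A): kg/(m·s²)  ✓ matches
  voltage (V = IR): kg·m²/(s³·A)  ✗

Only pressure has units kg/(m·s²).

Answer: pressure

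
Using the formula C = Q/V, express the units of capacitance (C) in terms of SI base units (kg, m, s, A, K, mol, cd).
Units of each symbol in C = Q/V:
  Q (charge, in coulombs): s·A
  V (voltage, in volts): kg·m²/(s³·A)  → in the denominator, contributes s³·A/(kg·m²)

Multiplying the contributions: [s·A] · [s³·A/(kg·m²)]
Adding exponents of each base unit: kg: -1, m: -2, s: 4, A: 2
SI base units of capacitance: s⁴·A²/(kg·m²)

Answer: s⁴·A²/(kg·m²)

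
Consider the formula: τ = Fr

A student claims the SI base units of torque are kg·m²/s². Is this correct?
Units of each symbol in τ = Fr:
  F (force): kg·m/s²
  r (lever arm): m

Multiplying the contributions: [kg·m/s²] · [m]
Adding exponents of each base unit: kg: 1, m: 2, s: -2
SI base units of torque: kg·m²/s²

The claimed units kg·m²/s² match the derived units, so the claim is correct.

Answer: Yes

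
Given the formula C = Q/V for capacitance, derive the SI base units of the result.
Units of each symbol in C = Q/V:
  Q (charge, in coulombs): s·A
  V (voltage, in volts): kg·m²/(s³·A)  → in the denominator, contributes s³·A/(kg·m²)

Multiplying the contributions: [s·A] · [s³·A/(kg·m²)]
Adding exponents of each base unit: kg: -1, m: -2, s: 4, A: 2
SI base units of capacitance: s⁴·A²/(kg·m²)

Answer: s⁴·A²/(kg·m²)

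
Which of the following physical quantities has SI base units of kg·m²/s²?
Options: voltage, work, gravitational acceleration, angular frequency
Checking the SI base units of each option:
  voltage (V = IR): kg·m²/(s³·A)  ✗
  work (W = Fd): kg·m²/s²  ✓ matches
  gravitational acceleration (g = GM/r²): m/s²  ✗
  angular frequency (ω = 2πf): 1/s  ✗

Only work has units kg·m²/s².

Answer: work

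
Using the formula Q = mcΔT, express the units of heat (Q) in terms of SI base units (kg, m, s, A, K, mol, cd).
Units of each symbol in Q = mcΔT:
  m (mass): kg
  c (specific heat capacity, in J/(kg·K)): m²/(s²·K)
  ΔT (temperature change): K

Multiplying the contributions: [kg] · [m²/(s²·K)] · [K]
Adding exponents of each base unit: kg: 1, m: 2, s: -2
SI base units of heat: kg·m²/s²

Answer: kg·m²/s²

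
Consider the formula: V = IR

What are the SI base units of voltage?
Units of each symbol in V = IR:
  I (current): A
  R (resistance, in ohms): kg·m²/(s³·A²)

Multiplying the contributions: [A] · [kg·m²/(s³·A²)]
Adding exponents of each base unit: kg: 1, m: 2, s: -3, A: -1
SI base units of voltage: kg·m²/(s³·A)

Answer: kg·m²/(s³·A)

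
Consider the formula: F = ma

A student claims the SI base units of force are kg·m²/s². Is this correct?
Units of each symbol in F = ma:
  m (mass): kg
  a (acceleration): m/s²

Multiplying the contributions: [kg] · [m/s²]
Adding exponents of each base unit: kg: 1, m: 1, s: -2
SI base units of force: kg·m/s²

The claimed units kg·m²/s² (exponents kg: 1, m: 2, s: -2) do not match the derived units kg·m/s² (exponents kg: 1, m: 1, s: -2), so the claim is incorrect.

Answer: No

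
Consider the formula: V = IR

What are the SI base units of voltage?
Units of each symbol in V = IR:
  I (current): A
  R (resistance, in ohms): kg·m²/(s³·A²)

Multiplying the contributions: [A] · [kg·m²/(s³·A²)]
Adding exponents of each base unit: kg: 1, m: 2, s: -3, A: -1
SI base units of voltage: kg·m²/(s³·A)

Answer: kg·m²/(s³·A)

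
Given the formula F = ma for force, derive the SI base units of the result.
Units of each symbol in F = ma:
  m (mass): kg
  a (acceleration): m/s²

Multiplying the contributions: [kg] · [m/s²]
Adding exponents of each base unit: kg: 1, m: 1, s: -2
SI base units of force: kg·m/s²

Answer: kg·m/s²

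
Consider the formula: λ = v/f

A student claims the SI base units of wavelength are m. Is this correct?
Units of each symbol in λ = v/f:
  v (wave speed): m/s
  f (frequency): 1/s  → in the denominator, contributes s

Multiplying the contributions: [m/s] · [s]
Adding exponents of each base unit: m: 1
SI base units of wavelength: m

The claimed units m match the derived units, so the claim is correct.

Answer: Yes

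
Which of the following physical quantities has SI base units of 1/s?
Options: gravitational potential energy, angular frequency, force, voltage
Checking the SI base units of each option:
  gravitational potential energy (U = -GMm/r): kg·m²/s²  ✗
  angular frequency (ω = 2πf): 1/s  ✓ matches
  force (F = ma): kg·m/s²  ✗
  voltage (V = IR): kg·m²/(s³·A)  ✗

Only angular frequency has units 1/s.

Answer: angular frequency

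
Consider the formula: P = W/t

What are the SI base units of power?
Units of each symbol in P = W/t:
  W (work): kg·m²/s²
  t (time): s  → in the denominator, contributes 1/s

Multiplying the contributions: [kg·m²/s²] · [1/s]
Adding exponents of each base unit: kg: 1, m: 2, s: -3
SI base units of power: kg·m²/s³

Answer: kg·m²/s³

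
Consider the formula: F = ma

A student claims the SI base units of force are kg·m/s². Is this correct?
Units of each symbol in F = ma:
  m (mass): kg
  a (acceleration): m/s²

Multiplying the contributions: [kg] · [m/s²]
Adding exponents of each base unit: kg: 1, m: 1, s: -2
SI base units of force: kg·m/s²

The claimed units kg·m/s² match the derived units, so the claim is correct.

Answer: Yes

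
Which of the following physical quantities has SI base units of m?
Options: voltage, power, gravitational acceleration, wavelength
Checking the SI base units of each option:
  voltage (V = IR): kg·m²/(s³·A)  ✗
  power (P = W/t): kg·m²/s³  ✗
  gravitational acceleration (g = GM/r²): m/s²  ✗
  wavelength (λ = v/f): m  ✓ matches

Only wavelength has units m.

Answer: wavelength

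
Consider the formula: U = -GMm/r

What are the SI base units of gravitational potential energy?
Units of each symbol in U = -GMm/r:
  G (gravitational constant): m³/(kg·s²)
  M (mass): kg
  m (mass): kg
  r (distance): m  → in the denominator, contributes 1/m
  The minus sign does not affect the units.

Multiplying the contributions: [m³/(kg·s²)] · [kg] · [kg] · [1/m]
Adding exponents of each base unit: kg: 1, m: 2, s: -2
SI base units of gravitational potential energy: kg·m²/s²

Answer: kg·m²/s²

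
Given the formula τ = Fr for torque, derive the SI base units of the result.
Units of each symbol in τ = Fr:
  F (force): kg·m/s²
  r (lever arm): m

Multiplying the contributions: [kg·m/s²] · [m]
Adding exponents of each base unit: kg: 1, m: 2, s: -2
SI base units of torque: kg·m²/s²

Answer: kg·m²/s²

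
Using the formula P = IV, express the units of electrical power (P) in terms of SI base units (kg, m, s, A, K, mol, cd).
Units of each symbol in P = IV:
  I (current): A
  V (voltage, in volts): kg·m²/(s³·A)

Multiplying the contributions: [A] · [kg·m²/(s³·A)]
Adding exponents of each base unit: kg: 1, m: 2, s: -3
SI base units of electrical power: kg·m²/s³

Answer: kg·m²/s³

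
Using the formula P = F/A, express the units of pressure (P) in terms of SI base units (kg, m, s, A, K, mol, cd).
Units of each symbol in P = F/A:
  F (force): kg·m/s²
  A (area): m²  → in the denominator, contributes 1/m²

Multiplying the contributions: [kg·m/s²] · [1/m²]
Adding exponents of each base unit: kg: 1, m: -1, s: -2
SI base units of pressure: kg/(m·s²)

Answer: kg/(m·s²)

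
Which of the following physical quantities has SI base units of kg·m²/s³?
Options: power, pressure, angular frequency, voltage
Checking the SI base units of each option:
  power (P = W/t): kg·m²/s³  ✓ matches
  pressure (P = F/A): kg/(m·s²)  ✗
  angular frequency (ω = 2πf): 1/s  ✗
  voltage (V = IR): kg·m²/(s³·A)  ✗

Only power has units kg·m²/s³.

Answer: power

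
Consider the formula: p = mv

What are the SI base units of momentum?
Units of each symbol in p = mv:
  m (mass): kg
  v (velocity): m/s

Multiplying the contributions: [kg] · [m/s]
Adding exponents of each base unit: kg: 1, m: 1, s: -1
SI base units of momentum: kg·m/s

Answer: kg·m/s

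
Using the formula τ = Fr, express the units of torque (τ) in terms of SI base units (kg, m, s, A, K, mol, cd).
Units of each symbol in τ = Fr:
  F (force): kg·m/s²
  r (lever arm): m

Multiplying the contributions: [kg·m/s²] · [m]
Adding exponents of each base unit: kg: 1, m: 2, s: -2
SI base units of torque: kg·m²/s²

Answer: kg·m²/s²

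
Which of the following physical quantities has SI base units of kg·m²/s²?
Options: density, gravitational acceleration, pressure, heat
Checking the SI base units of each option:
  density (ρ = m/V): kg/m³  ✗
  gravitational acceleration (g = GM/r²): m/s²  ✗
  pressure (P = F/A): kg/(m·s²)  ✗
  heat (Q = mcΔT): kg·m²/s²  ✓ matches

Only heat has units kg·m²/s².

Answer: heat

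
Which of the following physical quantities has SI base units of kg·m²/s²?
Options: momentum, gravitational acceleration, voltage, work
Checking the SI base units of each option:
  momentum (p = mv): kg·m/s  ✗
  gravitational acceleration (g = GM/r²): m/s²  ✗
  voltage (V = IR): kg·m²/(s³·A)  ✗
  work (W = Fd): kg·m²/s²  ✓ matches

Only work has units kg·m²/s².

Answer: work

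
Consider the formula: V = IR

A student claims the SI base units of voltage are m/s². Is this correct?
Units of each symbol in V = IR:
  I (current): A
  R (resistance, in ohms): kg·m²/(s³·A²)

Multiplying the contributions: [A] · [kg·m²/(s³·A²)]
Adding exponents of each base unit: kg: 1, m: 2, s: -3, A: -1
SI base units of voltage: kg·m²/(s³·A)

The claimed units m/s² (exponents m: 1, s: -2) do not match the derived units kg·m²/(s³·A) (exponents kg: 1, m: 2, s: -3, A: -1), so the claim is incorrect.

Answer: No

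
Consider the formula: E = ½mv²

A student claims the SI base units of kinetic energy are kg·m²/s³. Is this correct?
Units of each symbol in E = ½mv²:
  m (mass): kg
  v (speed): m/s  → to the power 2, contributes m²/s²
  The factor ½ is dimensionless.

Multiplying the contributions: [kg] · [m²/s²]
Adding exponents of each base unit: kg: 1, m: 2, s: -2
SI base units of kinetic energy: kg·m²/s²

The claimed units kg·m²/s³ (exponents kg: 1, m: 2, s: -3) do not match the derived units kg·m²/s² (exponents kg: 1, m: 2, s: -2), so the claim is incorrect.

Answer: No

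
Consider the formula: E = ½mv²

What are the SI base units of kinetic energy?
Units of each symbol in E = ½mv²:
  m (mass): kg
  v (speed): m/s  → to the power 2, contributes m²/s²
  The factor ½ is dimensionless.

Multiplying the contributions: [kg] · [m²/s²]
Adding exponents of each base unit: kg: 1, m: 2, s: -2
SI base units of kinetic energy: kg·m²/s²

Answer: kg·m²/s²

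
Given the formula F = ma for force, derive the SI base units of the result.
Units of each symbol in F = ma:
  m (mass): kg
  a (acceleration): m/s²

Multiplying the contributions: [kg] · [m/s²]
Adding exponents of each base unit: kg: 1, m: 1, s: -2
SI base units of force: kg·m/s²

Answer: kg·m/s²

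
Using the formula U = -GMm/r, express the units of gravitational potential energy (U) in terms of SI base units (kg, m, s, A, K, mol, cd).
Units of each symbol in U = -GMm/r:
  G (gravitational constant): m³/(kg·s²)
  M (mass): kg
  m (mass): kg
  r (distance): m  → in the denominator, contributes 1/m
  The minus sign does not affect the units.

Multiplying the contributions: [m³/(kg·s²)] · [kg] · [kg] · [1/m]
Adding exponents of each base unit: kg: 1, m: 2, s: -2
SI base units of gravitational potential energy: kg·m²/s²

Answer: kg·m²/s²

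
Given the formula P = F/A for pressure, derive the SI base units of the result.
Units of each symbol in P = F/A:
  F (force): kg·m/s²
  A (area): m²  → in the denominator, contributes 1/m²

Multiplying the contributions: [kg·m/s²] · [1/m²]
Adding exponents of each base unit: kg: 1, m: -1, s: -2
SI base units of pressure: kg/(m·s²)

Answer: kg/(m·s²)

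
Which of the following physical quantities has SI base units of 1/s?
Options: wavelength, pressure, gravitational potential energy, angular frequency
Checking the SI base units of each option:
  wavelength (λ = v/f): m  ✗
  pressure (P = F/A): kg/(m·s²)  ✗
  gravitational potential energy (U = -GMm/r): kg·m²/s²  ✗
  angular frequency (ω = 2πf): 1/s  ✓ matches

Only angular frequency has units 1/s.

Answer: angular frequency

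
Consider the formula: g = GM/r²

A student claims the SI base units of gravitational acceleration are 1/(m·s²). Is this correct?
Units of each symbol in g = GM/r²:
  G (gravitational constant): m³/(kg·s²)
  M (mass): kg
  r (distance): m  → to the power 2 in the denominator, contributes 1/m²

Multiplying the contributions: [m³/(kg·s²)] · [kg] · [1/m²]
Adding exponents of each base unit: m: 1, s: -2
SI base units of gravitational acceleration: m/s²

The claimed units 1/(m·s²) (exponents m: -1, s: -2) do not match the derived units m/s² (exponents m: 1, s: -2), so the claim is incorrect.

Answer: No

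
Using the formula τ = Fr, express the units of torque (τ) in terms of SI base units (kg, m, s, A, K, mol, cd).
Units of each symbol in τ = Fr:
  F (force): kg·m/s²
  r (lever arm): m

Multiplying the contributions: [kg·m/s²] · [m]
Adding exponents of each base unit: kg: 1, m: 2, s: -2
SI base units of torque: kg·m²/s²

Answer: kg·m²/s²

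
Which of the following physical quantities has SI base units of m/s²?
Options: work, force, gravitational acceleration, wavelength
Checking the SI base units of each option:
  work (W = Fd): kg·m²/s²  ✗
  force (F = ma): kg·m/s²  ✗
  gravitational acceleration (g = GM/r²): m/s²  ✓ matches
  wavelength (λ = v/f): m  ✗

Only gravitational acceleration has units m/s².

Answer: gravitational acceleration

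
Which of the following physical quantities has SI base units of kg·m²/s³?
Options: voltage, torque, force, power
Checking the SI base units of each option:
  voltage (V = IR): kg·m²/(s³·A)  ✗
  torque (τ = Fr): kg·m²/s²  ✗
  force (F = ma): kg·m/s²  ✗
  power (P = W/t): kg·m²/s³  ✓ matches

Only power has units kg·m²/s³.

Answer: power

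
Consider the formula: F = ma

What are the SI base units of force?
Units of each symbol in F = ma:
  m (mass): kg
  a (acceleration): m/s²

Multiplying the contributions: [kg] · [m/s²]
Adding exponents of each base unit: kg: 1, m: 1, s: -2
SI base units of force: kg·m/s²

Answer: kg·m/s²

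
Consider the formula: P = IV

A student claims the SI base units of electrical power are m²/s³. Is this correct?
Units of each symbol in P = IV:
  I (current): A
  V (voltage, in volts): kg·m²/(s³·A)

Multiplying the contributions: [A] · [kg·m²/(s³·A)]
Adding exponents of each base unit: kg: 1, m: 2, s: -3
SI base units of electrical power: kg·m²/s³

The claimed units m²/s³ (exponents m: 2, s: -3) do not match the derived units kg·m²/s³ (exponents kg: 1, m: 2, s: -3), so the claim is incorrect.

Answer: No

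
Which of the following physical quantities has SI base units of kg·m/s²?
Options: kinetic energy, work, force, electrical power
Checking the SI base units of each option:
  kinetic energy (E = ½mv²): kg·m²/s²  ✗
  work (W = Fd): kg·m²/s²  ✗
  force (F = ma): kg·m/s²  ✓ matches
  electrical power (P = IV): kg·m²/s³  ✗

Only force has units kg·m/s².

Answer: force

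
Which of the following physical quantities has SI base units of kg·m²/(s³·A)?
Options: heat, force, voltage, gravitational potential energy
Checking the SI base units of each option:
  heat (Q = mcΔT): kg·m²/s²  ✗
  force (F = ma): kg·m/s²  ✗
  voltage (V = IR): kg·m²/(s³·A)  ✓ matches
  gravitational potential energy (U = -GMm/r): kg·m²/s²  ✗

Only voltage has units kg·m²/(s³·A).

Answer: voltage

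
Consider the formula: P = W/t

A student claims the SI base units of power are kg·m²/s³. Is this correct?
Units of each symbol in P = W/t:
  W (work): kg·m²/s²
  t (time): s  → in the denominator, contributes 1/s

Multiplying the contributions: [kg·m²/s²] · [1/s]
Adding exponents of each base unit: kg: 1, m: 2, s: -3
SI base units of power: kg·m²/s³

The claimed units kg·m²/s³ match the derived units, so the claim is correct.

Answer: Yes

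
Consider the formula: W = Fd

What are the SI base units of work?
Units of each symbol in W = Fd:
  F (force): kg·m/s²
  d (displacement): m

Multiplying the contributions: [kg·m/s²] · [m]
Adding exponents of each base unit: kg: 1, m: 2, s: -2
SI base units of work: kg·m²/s²

Answer: kg·m²/s²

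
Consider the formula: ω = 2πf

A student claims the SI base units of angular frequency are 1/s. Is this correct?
Units of each symbol in ω = 2πf:
  f (frequency): 1/s
  The factor 2π is dimensionless.

Multiplying the contributions: [1/s]
Adding exponents of each base unit: s: -1
SI base units of angular frequency: 1/s

The claimed units 1/s match the derived units, so the claim is correct.

Answer: Yes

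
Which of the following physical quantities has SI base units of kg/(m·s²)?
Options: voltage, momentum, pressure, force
Checking the SI base units of each option:
  voltage (V = IR): kg·m²/(s³·A)  ✗
  momentum (p = mv): kg·m/s  ✗
  pressure (P = F/A): kg/(m·s²)  ✓ matches
  force (F = ma): kg·m/s²  ✗

Only pressure has units kg/(m·s²).

Answer: pressure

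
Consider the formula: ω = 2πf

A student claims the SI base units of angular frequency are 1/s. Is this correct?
Units of each symbol in ω = 2πf:
  f (frequency): 1/s
  The factor 2π is dimensionless.

Multiplying the contributions: [1/s]
Adding exponents of each base unit: s: -1
SI base units of angular frequency: 1/s

The claimed units 1/s match the derived units, so the claim is correct.

Answer: Yes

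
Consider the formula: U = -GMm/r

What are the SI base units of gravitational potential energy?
Units of each symbol in U = -GMm/r:
  G (gravitational constant): m³/(kg·s²)
  M (mass): kg
  m (mass): kg
  r (distance): m  → in the denominator, contributes 1/m
  The minus sign does not affect the units.

Multiplying the contributions: [m³/(kg·s²)] · [kg] · [kg] · [1/m]
Adding exponents of each base unit: kg: 1, m: 2, s: -2
SI base units of gravitational potential energy: kg·m²/s²

Answer: kg·m²/s²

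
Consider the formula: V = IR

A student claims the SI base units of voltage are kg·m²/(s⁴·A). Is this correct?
Units of each symbol in V = IR:
  I (current): A
  R (resistance, in ohms): kg·m²/(s³·A²)

Multiplying the contributions: [A] · [kg·m²/(s³·A²)]
Adding exponents of each base unit: kg: 1, m: 2, s: -3, A: -1
SI base units of voltage: kg·m²/(s³·A)

The claimed units kg·m²/(s⁴·A) (exponents kg: 1, m: 2, s: -4, A: -1) do not match the derived units kg·m²/(s³·A) (exponents kg: 1, m: 2, s: -3, A: -1), so the claim is incorrect.

Answer: No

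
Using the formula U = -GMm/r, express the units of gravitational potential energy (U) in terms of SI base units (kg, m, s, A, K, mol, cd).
Units of each symbol in U = -GMm/r:
  G (gravitational constant): m³/(kg·s²)
  M (mass): kg
  m (mass): kg
  r (distance): m  → in the denominator, contributes 1/m
  The minus sign does not affect the units.

Multiplying the contributions: [m³/(kg·s²)] · [kg] · [kg] · [1/m]
Adding exponents of each base unit: kg: 1, m: 2, s: -2
SI base units of gravitational potential energy: kg·m²/s²

Answer: kg·m²/s²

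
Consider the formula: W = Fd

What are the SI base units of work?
Units of each symbol in W = Fd:
  F (force): kg·m/s²
  d (displacement): m

Multiplying the contributions: [kg·m/s²] · [m]
Adding exponents of each base unit: kg: 1, m: 2, s: -2
SI base units of work: kg·m²/s²

Answer: kg·m²/s²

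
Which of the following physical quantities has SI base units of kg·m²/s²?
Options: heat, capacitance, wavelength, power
Checking the SI base units of each option:
  heat (Q = mcΔT): kg·m²/s²  ✓ matches
  capacitance (C = Q/V): s⁴·A²/(kg·m²)  ✗
  wavelength (λ = v/f): m  ✗
  power (P = W/t): kg·m²/s³  ✗

Only heat has units kg·m²/s².

Answer: heat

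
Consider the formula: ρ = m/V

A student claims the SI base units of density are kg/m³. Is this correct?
Units of each symbol in ρ = m/V:
  m (mass): kg
  V (volume): m³  → in the denominator, contributes 1/m³

Multiplying the contributions: [kg] · [1/m³]
Adding exponents of each base unit: kg: 1, m: -3
SI base units of density: kg/m³

The claimed units kg/m³ match the derived units, so the claim is correct.

Answer: Yes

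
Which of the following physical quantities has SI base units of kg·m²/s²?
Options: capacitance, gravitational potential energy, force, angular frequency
Checking the SI base units of each option:
  capacitance (C = Q/V): s⁴·A²/(kg·m²)  ✗
  gravitational potential energy (U = -GMm/r): kg·m²/s²  ✓ matches
  force (F = ma): kg·m/s²  ✗
  angular frequency (ω = 2πf): 1/s  ✗

Only gravitational potential energy has units kg·m²/s².

Answer: gravitational potential energy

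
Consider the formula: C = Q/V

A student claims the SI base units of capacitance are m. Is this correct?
Units of each symbol in C = Q/V:
  Q (charge, in coulombs): s·A
  V (voltage, in volts): kg·m²/(s³·A)  → in the denominator, contributes s³·A/(kg·m²)

Multiplying the contributions: [s·A] · [s³·A/(kg·m²)]
Adding exponents of each base unit: kg: -1, m: -2, s: 4, A: 2
SI base units of capacitance: s⁴·A²/(kg·m²)

The claimed units m (exponents m: 1) do not match the derived units s⁴·A²/(kg·m²) (exponents kg: -1, m: -2, s: 4, A: 2), so the claim is incorrect.

Answer: No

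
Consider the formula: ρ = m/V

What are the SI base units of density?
Units of each symbol in ρ = m/V:
  m (mass): kg
  V (volume): m³  → in the denominator, contributes 1/m³

Multiplying the contributions: [kg] · [1/m³]
Adding exponents of each base unit: kg: 1, m: -3
SI base units of density: kg/m³

Answer: kg/m³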